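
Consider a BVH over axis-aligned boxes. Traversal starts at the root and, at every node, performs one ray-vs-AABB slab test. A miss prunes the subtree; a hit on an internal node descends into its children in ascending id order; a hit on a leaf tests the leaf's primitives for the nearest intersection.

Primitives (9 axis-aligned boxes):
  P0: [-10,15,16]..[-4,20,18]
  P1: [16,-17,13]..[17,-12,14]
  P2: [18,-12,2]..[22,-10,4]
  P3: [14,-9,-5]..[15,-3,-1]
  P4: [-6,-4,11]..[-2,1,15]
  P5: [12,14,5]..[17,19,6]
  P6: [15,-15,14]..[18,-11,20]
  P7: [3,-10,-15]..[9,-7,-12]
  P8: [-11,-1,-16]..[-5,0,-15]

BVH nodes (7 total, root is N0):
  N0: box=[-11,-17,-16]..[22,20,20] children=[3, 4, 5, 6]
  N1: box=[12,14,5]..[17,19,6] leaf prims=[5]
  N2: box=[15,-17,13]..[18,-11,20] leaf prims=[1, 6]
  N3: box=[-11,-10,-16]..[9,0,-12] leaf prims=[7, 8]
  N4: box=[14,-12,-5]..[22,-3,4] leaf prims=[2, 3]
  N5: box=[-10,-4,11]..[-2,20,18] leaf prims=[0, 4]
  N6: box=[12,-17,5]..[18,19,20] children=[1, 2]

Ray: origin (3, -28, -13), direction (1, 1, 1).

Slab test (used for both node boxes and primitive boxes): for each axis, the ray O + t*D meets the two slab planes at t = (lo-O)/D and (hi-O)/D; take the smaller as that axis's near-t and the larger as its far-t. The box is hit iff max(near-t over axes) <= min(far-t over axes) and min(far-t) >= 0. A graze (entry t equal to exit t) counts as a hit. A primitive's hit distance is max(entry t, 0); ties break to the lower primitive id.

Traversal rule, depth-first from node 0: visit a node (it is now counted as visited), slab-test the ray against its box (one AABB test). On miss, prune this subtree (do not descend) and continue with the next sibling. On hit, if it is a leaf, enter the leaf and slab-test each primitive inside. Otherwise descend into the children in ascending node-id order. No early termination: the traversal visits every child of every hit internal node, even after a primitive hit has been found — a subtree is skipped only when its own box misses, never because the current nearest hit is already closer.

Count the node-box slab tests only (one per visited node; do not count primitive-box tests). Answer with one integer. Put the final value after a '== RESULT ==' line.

Trace the traversal:
N0 x:[-14,19] y:[11,48] z:[-3,33] -> hit [11,19], descend [3, 4, 5, 6]
  N3 x:[-14,6] y:[18,28] z:[-3,1] -> miss, prune
  N4 x:[11,19] y:[16,25] z:[8,17] -> hit [16,17] leaf, test {P2@t=16, P3(miss)}
  N5 x:[-13,-5] y:[24,48] z:[24,31] -> miss, prune
  N6 x:[9,15] y:[11,47] z:[18,33] -> miss, prune

Visited [0, 3, 4, 5, 6]. Tests: 5 box, 1 leaf. Nearest: P2.

== RESULT ==
5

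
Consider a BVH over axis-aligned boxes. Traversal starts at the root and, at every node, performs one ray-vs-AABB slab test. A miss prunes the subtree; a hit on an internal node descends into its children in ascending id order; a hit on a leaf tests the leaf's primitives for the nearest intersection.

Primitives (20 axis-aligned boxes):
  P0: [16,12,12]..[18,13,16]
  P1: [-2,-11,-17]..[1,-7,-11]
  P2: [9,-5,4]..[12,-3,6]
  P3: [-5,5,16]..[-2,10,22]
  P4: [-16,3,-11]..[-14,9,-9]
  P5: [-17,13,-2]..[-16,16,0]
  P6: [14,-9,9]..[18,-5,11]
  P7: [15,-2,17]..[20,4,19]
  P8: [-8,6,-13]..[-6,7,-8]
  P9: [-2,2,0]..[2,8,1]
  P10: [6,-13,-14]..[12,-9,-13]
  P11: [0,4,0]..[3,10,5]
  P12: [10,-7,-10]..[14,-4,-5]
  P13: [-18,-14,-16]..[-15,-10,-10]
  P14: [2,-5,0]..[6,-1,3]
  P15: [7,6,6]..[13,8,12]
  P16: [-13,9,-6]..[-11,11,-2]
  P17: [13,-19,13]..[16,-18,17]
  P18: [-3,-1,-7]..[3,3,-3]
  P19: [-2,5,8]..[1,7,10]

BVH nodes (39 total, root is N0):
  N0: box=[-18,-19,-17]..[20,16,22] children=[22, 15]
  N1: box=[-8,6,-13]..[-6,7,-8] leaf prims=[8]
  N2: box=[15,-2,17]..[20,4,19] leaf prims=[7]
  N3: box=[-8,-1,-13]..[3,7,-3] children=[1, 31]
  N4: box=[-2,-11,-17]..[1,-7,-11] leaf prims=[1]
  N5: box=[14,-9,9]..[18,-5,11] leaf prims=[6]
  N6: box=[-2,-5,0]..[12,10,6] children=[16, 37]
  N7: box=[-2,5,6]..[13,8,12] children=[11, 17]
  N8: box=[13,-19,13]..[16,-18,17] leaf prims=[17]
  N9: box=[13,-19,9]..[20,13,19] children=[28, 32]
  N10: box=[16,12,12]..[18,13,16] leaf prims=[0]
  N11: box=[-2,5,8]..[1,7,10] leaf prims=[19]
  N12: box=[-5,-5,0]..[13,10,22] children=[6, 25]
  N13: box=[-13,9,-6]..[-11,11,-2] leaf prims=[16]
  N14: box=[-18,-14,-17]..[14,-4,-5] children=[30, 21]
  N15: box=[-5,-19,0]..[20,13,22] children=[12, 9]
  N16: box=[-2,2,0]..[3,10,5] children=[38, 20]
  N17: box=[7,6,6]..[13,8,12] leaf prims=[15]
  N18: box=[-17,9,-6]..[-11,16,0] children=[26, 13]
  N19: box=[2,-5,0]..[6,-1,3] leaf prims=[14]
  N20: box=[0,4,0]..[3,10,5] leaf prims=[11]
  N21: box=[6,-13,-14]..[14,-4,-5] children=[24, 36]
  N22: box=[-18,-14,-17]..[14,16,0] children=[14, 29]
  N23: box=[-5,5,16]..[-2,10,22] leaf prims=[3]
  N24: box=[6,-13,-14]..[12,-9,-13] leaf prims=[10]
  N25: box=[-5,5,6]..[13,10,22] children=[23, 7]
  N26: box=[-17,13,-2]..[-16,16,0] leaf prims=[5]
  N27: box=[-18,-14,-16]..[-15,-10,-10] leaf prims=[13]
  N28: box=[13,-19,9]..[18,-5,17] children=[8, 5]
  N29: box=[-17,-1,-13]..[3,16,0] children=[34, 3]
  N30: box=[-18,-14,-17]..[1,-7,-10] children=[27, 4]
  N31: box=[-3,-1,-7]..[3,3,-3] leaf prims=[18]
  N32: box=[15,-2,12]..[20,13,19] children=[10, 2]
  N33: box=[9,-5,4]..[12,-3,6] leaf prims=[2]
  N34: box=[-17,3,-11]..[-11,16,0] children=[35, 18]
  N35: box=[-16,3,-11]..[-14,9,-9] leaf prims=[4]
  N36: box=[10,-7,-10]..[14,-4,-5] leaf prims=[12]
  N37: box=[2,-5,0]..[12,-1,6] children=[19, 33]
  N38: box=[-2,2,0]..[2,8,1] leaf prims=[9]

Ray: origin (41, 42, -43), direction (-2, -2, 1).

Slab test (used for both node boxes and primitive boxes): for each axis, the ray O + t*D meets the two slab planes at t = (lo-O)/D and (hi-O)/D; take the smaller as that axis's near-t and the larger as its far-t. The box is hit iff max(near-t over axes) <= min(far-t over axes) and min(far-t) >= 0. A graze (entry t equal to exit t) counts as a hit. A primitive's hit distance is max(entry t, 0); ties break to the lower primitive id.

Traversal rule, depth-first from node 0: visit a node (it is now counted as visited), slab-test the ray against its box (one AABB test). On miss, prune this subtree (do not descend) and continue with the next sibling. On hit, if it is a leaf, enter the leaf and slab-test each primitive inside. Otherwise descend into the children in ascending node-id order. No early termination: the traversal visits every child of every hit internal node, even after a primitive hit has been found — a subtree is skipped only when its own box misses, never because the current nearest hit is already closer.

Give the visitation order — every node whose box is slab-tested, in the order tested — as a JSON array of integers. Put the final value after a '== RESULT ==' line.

Traverse from the root:
N0 x:[21/2,59/2] y:[13,61/2] z:[26,65] -> hit [26,59/2], descend [15, 22]
  N15 x:[21/2,23] y:[29/2,61/2] z:[43,65] -> miss, prune
  N22 x:[27/2,59/2] y:[13,28] z:[26,43] -> hit [26,28], descend [14, 29]
    N14 x:[27/2,59/2] y:[23,28] z:[26,38] -> hit [26,28], descend [21, 30]
      N21 x:[27/2,35/2] y:[23,55/2] z:[29,38] -> miss, prune
      N30 x:[20,59/2] y:[49/2,28] z:[26,33] -> hit [26,28], descend [4, 27]
        N4 x:[20,43/2] y:[49/2,53/2] z:[26,32] -> miss, prune
        N27 x:[28,59/2] y:[26,28] z:[27,33] -> hit [28,28] leaf, test {P13@t=28}
    N29 x:[19,29] y:[13,43/2] z:[30,43] -> miss, prune

9 AABB tests over nodes [0, 15, 22, 14, 21, 30, 4, 27, 29]; 1 leaf entered; closest P13.

== RESULT ==
[0, 15, 22, 14, 21, 30, 4, 27, 29]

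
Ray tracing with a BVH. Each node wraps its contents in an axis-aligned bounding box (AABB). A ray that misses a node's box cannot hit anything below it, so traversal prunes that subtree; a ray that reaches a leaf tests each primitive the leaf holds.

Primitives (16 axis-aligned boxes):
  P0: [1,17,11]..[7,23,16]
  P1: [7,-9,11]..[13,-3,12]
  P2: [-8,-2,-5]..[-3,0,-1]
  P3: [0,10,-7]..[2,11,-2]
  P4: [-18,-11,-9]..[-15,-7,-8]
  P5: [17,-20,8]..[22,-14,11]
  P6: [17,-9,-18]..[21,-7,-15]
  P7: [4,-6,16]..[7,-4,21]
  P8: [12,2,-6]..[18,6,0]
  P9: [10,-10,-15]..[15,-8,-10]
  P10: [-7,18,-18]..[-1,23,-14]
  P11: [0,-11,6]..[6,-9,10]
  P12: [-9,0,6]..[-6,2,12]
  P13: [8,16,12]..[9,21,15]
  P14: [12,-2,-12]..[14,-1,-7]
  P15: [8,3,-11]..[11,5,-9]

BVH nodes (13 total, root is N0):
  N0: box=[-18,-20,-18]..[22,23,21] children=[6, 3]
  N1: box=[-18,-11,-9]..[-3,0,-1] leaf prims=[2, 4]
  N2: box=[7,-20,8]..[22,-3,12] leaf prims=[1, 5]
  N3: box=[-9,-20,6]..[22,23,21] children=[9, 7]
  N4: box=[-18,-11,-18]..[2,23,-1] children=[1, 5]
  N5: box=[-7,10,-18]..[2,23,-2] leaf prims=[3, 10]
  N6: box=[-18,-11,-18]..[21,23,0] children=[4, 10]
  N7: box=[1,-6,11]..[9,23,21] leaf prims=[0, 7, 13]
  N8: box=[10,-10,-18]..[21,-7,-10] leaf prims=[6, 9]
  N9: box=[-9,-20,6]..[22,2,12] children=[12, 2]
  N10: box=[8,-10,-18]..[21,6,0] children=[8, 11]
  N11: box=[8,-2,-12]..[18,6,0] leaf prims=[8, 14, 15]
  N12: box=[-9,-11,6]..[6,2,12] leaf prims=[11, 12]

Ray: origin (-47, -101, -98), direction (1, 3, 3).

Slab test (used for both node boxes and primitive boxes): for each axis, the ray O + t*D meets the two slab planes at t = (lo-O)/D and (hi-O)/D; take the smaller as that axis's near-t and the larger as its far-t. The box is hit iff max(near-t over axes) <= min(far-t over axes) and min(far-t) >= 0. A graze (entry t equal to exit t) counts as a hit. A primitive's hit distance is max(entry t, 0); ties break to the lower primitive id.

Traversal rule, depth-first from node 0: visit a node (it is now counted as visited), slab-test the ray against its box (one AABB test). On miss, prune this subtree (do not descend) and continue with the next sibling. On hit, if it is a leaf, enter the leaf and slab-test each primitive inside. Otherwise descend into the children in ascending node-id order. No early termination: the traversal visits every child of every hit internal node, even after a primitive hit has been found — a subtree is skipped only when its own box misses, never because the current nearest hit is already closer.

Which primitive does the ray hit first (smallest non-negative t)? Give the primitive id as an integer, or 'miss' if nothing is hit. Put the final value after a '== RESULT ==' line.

Walk:
N0 x:[29,69] y:[27,124/3] z:[80/3,119/3] -> hit [29,119/3], descend [3, 6]
  N3 x:[38,69] y:[27,124/3] z:[104/3,119/3] -> hit [38,119/3], descend [7, 9]
    N7 x:[48,56] y:[95/3,124/3] z:[109/3,119/3] -> miss, prune
    N9 x:[38,69] y:[27,103/3] z:[104/3,110/3] -> miss, prune
  N6 x:[29,68] y:[30,124/3] z:[80/3,98/3] -> hit [30,98/3], descend [4, 10]
    N4 x:[29,49] y:[30,124/3] z:[80/3,97/3] -> hit [30,97/3], descend [1, 5]
      N1 x:[29,44] y:[30,101/3] z:[89/3,97/3] -> hit [30,97/3] leaf, test {P2(miss), P4@t=30}
      N5 x:[40,49] y:[37,124/3] z:[80/3,32] -> miss, prune
    N10 x:[55,68] y:[91/3,107/3] z:[80/3,98/3] -> miss, prune

order=[0, 3, 7, 9, 6, 4, 1, 5, 10]  |boxes|=9  |leaves|=1  hit=P4

== RESULT ==
4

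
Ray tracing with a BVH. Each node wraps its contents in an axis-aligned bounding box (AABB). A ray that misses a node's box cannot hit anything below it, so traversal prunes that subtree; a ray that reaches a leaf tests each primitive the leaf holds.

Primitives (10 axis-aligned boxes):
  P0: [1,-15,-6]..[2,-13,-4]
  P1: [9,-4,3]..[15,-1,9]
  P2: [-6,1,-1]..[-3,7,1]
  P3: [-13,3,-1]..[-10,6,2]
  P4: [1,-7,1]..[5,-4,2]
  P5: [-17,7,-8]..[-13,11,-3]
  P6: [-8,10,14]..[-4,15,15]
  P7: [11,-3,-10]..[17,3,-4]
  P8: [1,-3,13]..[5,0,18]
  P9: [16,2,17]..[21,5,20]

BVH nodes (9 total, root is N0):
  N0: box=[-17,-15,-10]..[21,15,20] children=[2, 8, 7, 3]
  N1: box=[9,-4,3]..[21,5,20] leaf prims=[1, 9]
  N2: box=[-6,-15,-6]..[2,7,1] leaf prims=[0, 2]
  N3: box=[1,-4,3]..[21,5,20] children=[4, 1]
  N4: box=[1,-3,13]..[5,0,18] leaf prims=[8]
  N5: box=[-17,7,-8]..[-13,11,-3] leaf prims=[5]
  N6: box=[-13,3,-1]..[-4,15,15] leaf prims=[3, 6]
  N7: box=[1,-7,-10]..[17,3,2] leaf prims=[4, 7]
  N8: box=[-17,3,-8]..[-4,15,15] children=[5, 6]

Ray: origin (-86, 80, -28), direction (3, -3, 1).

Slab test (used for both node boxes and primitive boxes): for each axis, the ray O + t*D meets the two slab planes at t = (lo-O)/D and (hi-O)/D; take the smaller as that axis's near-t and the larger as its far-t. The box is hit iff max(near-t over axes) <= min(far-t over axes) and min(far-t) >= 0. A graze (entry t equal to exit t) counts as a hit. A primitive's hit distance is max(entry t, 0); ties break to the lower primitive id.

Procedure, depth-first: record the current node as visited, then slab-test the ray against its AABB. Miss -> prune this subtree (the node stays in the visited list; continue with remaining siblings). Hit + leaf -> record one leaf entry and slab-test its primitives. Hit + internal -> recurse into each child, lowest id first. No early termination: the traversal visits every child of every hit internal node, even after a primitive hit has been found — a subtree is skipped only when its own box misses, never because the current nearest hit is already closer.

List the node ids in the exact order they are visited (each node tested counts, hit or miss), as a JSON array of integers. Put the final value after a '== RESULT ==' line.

Trace the traversal:
N0 x:[23,107/3] y:[65/3,95/3] z:[18,48] -> hit [23,95/3], descend [2, 3, 7, 8]
  N2 x:[80/3,88/3] y:[73/3,95/3] z:[22,29] -> hit [80/3,29] leaf, test {P0(miss), P2(miss)}
  N3 x:[29,107/3] y:[25,28] z:[31,48] -> miss, prune
  N7 x:[29,103/3] y:[77/3,29] z:[18,30] -> hit [29,29] leaf, test {P4@t=29, P7(miss)}
  N8 x:[23,82/3] y:[65/3,77/3] z:[20,43] -> hit [23,77/3], descend [5, 6]
    N5 x:[23,73/3] y:[23,73/3] z:[20,25] -> hit [23,73/3] leaf, test {P5@t=23}
    N6 x:[73/3,82/3] y:[65/3,77/3] z:[27,43] -> miss, prune

order=[0, 2, 3, 7, 8, 5, 6]  |boxes|=7  |leaves|=3  hit=P5

== RESULT ==
[0, 2, 3, 7, 8, 5, 6]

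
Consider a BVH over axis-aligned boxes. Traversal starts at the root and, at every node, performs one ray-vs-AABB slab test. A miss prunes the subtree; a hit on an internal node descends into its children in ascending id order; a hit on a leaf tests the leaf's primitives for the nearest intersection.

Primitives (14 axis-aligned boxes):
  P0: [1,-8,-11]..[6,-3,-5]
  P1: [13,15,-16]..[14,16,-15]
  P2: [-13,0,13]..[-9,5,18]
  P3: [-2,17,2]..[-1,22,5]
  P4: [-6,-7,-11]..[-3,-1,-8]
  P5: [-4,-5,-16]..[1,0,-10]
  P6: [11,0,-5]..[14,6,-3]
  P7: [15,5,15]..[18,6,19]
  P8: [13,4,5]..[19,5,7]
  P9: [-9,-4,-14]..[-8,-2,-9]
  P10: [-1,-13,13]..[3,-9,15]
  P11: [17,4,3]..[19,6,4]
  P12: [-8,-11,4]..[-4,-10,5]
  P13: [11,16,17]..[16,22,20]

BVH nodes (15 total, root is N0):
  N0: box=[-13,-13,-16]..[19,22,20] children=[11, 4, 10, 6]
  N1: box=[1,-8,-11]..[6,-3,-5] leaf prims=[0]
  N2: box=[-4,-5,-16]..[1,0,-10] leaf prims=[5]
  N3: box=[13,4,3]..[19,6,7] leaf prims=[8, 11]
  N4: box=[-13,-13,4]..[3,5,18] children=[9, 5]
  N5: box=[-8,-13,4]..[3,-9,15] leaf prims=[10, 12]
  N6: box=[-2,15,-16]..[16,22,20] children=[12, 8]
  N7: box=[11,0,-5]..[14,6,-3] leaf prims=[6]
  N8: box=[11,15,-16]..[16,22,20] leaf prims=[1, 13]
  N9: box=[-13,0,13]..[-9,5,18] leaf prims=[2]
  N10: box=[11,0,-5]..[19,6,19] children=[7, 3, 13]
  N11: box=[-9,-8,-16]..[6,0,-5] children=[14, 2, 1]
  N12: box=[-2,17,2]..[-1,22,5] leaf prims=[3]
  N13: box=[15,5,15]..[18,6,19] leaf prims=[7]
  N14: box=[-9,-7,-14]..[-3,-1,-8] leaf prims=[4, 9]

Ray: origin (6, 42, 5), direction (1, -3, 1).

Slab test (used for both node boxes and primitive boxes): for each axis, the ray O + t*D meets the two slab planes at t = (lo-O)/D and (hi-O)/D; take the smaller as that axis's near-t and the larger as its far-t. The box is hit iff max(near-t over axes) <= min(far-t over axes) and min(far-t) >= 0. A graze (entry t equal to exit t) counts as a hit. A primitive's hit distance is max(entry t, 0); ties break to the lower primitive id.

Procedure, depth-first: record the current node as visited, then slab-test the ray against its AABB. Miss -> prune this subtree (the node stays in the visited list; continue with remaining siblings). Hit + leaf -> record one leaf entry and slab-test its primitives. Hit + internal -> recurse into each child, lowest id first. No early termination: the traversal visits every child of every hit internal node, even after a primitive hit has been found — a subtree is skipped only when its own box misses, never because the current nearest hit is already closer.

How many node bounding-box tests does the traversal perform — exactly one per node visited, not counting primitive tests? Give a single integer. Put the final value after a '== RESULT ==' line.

Trace the traversal:
N0 x:[-19,13] y:[20/3,55/3] z:[-21,15] -> hit [20/3,13], descend [4, 6, 10, 11]
  N4 x:[-19,-3] y:[37/3,55/3] z:[-1,13] -> miss, prune
  N6 x:[-8,10] y:[20/3,9] z:[-21,15] -> hit [20/3,9], descend [8, 12]
    N8 x:[5,10] y:[20/3,9] z:[-21,15] -> hit [20/3,9] leaf, test {P1(miss), P13(miss)}
    N12 x:[-8,-7] y:[20/3,25/3] z:[-3,0] -> miss, prune
  N10 x:[5,13] y:[12,14] z:[-10,14] -> hit [12,13], descend [3, 7, 13]
    N3 x:[7,13] y:[12,38/3] z:[-2,2] -> miss, prune
    N7 x:[5,8] y:[12,14] z:[-10,-8] -> miss, prune
    N13 x:[9,12] y:[12,37/3] z:[10,14] -> hit [12,12] leaf, test {P7@t=12}
  N11 x:[-15,0] y:[14,50/3] z:[-21,-10] -> miss, prune

10 AABB tests over nodes [0, 4, 6, 8, 12, 10, 3, 7, 13, 11]; 2 leaves entered; closest P7.

== RESULT ==
10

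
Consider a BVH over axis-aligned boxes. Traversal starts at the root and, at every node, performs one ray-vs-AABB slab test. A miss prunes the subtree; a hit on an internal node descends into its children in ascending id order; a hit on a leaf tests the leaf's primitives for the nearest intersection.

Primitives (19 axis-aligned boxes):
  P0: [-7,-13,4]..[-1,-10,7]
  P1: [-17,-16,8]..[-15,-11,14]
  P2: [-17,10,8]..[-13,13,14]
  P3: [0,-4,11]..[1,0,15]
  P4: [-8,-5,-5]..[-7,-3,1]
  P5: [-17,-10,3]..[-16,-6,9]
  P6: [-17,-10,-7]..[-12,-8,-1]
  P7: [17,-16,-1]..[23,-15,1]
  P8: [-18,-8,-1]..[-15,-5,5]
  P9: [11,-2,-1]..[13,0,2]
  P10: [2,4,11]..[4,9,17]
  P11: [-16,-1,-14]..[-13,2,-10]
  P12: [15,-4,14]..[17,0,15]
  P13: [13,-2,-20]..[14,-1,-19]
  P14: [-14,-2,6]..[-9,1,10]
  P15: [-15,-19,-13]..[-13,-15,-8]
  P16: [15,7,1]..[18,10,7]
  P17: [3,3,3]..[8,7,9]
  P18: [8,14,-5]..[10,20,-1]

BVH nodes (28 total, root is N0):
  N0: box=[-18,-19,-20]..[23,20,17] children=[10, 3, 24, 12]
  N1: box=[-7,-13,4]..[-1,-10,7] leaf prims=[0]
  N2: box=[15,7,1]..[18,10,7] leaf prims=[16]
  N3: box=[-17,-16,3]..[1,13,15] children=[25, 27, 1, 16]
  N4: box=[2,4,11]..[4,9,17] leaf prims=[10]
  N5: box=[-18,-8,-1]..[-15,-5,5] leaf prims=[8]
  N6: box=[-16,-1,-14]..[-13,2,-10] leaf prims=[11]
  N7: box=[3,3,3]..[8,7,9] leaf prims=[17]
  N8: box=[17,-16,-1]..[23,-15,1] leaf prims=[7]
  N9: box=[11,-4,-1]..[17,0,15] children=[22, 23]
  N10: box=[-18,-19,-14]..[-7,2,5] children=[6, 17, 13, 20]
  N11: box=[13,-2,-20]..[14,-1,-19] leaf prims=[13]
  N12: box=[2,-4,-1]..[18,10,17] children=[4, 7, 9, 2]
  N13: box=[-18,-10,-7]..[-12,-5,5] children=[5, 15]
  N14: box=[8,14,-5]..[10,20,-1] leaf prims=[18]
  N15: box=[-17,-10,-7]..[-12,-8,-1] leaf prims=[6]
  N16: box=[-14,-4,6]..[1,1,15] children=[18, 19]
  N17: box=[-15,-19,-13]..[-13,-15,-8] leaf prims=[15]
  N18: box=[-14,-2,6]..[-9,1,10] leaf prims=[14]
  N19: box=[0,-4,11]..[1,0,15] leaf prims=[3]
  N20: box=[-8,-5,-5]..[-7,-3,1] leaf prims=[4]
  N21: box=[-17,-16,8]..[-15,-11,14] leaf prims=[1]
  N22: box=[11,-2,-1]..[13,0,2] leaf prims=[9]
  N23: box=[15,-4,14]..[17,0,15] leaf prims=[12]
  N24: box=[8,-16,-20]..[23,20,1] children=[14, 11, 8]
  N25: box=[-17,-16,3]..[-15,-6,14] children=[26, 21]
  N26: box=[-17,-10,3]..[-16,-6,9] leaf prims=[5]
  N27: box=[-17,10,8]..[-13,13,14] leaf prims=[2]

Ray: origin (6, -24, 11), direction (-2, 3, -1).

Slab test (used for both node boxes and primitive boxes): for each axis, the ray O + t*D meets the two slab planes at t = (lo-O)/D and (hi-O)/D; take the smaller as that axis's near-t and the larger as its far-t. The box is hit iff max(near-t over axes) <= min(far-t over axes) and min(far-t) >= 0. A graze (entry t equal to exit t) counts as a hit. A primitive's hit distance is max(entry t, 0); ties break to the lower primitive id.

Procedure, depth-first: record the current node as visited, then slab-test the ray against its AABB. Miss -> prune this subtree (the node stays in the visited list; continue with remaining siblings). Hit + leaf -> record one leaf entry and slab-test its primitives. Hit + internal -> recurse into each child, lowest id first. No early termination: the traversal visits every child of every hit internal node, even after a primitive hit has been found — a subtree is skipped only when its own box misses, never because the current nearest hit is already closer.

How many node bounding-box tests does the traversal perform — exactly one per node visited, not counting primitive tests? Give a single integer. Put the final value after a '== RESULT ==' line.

Trace the traversal:
N0 x:[-17/2,12] y:[5/3,44/3] z:[-6,31] -> hit [5/3,12], descend [3, 10, 12, 24]
  N3 x:[5/2,23/2] y:[8/3,37/3] z:[-4,8] -> hit [8/3,8], descend [1, 16, 25, 27]
    N1 x:[7/2,13/2] y:[11/3,14/3] z:[4,7] -> hit [4,14/3] leaf, test {P0@t=4}
    N16 x:[5/2,10] y:[20/3,25/3] z:[-4,5] -> miss, prune
    N25 x:[21/2,23/2] y:[8/3,6] z:[-3,8] -> miss, prune
    N27 x:[19/2,23/2] y:[34/3,37/3] z:[-3,3] -> miss, prune
  N10 x:[13/2,12] y:[5/3,26/3] z:[6,25] -> hit [13/2,26/3], descend [6, 13, 17, 20]
    N6 x:[19/2,11] y:[23/3,26/3] z:[21,25] -> miss, prune
    N13 x:[9,12] y:[14/3,19/3] z:[6,18] -> miss, prune
    N17 x:[19/2,21/2] y:[5/3,3] z:[19,24] -> miss, prune
    N20 x:[13/2,7] y:[19/3,7] z:[10,16] -> miss, prune
  N12 x:[-6,2] y:[20/3,34/3] z:[-6,12] -> miss, prune
  N24 x:[-17/2,-1] y:[8/3,44/3] z:[10,31] -> miss, prune

Summary -> nodes [0, 3, 1, 16, 25, 27, 10, 6, 13, 17, 20, 12, 24]; box-tests=13; leaf-entries=1; first=P0

== RESULT ==
13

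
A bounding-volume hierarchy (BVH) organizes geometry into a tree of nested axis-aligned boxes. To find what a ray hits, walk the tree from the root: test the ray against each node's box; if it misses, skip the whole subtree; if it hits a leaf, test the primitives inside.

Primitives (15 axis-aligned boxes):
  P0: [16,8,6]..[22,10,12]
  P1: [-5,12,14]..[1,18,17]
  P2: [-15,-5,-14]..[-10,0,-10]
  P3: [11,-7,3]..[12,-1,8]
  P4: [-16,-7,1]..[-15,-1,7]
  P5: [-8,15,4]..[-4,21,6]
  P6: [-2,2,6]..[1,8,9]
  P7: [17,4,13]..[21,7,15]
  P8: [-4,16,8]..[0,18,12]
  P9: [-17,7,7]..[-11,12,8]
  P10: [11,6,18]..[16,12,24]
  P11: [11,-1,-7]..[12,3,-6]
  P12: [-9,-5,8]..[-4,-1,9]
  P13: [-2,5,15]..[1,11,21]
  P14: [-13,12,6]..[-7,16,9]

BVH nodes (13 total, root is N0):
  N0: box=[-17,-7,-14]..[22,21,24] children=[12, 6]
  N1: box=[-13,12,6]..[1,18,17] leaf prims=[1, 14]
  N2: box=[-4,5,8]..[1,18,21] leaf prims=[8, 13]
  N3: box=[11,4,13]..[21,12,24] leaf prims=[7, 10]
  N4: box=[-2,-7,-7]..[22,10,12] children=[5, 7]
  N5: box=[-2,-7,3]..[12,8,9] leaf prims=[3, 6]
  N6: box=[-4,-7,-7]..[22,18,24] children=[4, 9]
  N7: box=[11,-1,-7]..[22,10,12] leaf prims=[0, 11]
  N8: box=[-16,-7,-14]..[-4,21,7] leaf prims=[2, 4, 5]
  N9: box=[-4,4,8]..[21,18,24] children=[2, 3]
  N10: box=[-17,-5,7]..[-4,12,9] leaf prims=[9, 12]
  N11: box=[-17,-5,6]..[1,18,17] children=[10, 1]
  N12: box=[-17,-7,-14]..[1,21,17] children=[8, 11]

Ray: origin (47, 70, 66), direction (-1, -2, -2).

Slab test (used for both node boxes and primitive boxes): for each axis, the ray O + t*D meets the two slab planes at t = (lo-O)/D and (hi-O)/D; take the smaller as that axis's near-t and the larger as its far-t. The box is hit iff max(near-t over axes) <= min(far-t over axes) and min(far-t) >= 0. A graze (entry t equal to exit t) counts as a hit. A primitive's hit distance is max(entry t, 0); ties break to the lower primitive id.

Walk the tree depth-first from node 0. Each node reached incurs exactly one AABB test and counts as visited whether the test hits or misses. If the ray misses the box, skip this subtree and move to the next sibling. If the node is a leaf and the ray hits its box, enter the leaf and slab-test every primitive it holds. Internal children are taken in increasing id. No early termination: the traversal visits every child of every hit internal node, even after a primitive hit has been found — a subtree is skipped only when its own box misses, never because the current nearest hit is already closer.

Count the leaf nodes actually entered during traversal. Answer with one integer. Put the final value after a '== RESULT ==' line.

Traverse from the root:
N0 x:[25,64] y:[49/2,77/2] z:[21,40] -> hit [25,77/2], descend [6, 12]
  N6 x:[25,51] y:[26,77/2] z:[21,73/2] -> hit [26,73/2], descend [4, 9]
    N4 x:[25,49] y:[30,77/2] z:[27,73/2] -> hit [30,73/2], descend [5, 7]
      N5 x:[35,49] y:[31,77/2] z:[57/2,63/2] -> miss, prune
      N7 x:[25,36] y:[30,71/2] z:[27,73/2] -> hit [30,71/2] leaf, test {P0@t=30, P11(miss)}
    N9 x:[26,51] y:[26,33] z:[21,29] -> hit [26,29], descend [2, 3]
      N2 x:[46,51] y:[26,65/2] z:[45/2,29] -> miss, prune
      N3 x:[26,36] y:[29,33] z:[21,53/2] -> miss, prune
  N12 x:[46,64] y:[49/2,77/2] z:[49/2,40] -> miss, prune

9 AABB tests over nodes [0, 6, 4, 5, 7, 9, 2, 3, 12]; 1 leaf entered; closest P0.

== RESULT ==
1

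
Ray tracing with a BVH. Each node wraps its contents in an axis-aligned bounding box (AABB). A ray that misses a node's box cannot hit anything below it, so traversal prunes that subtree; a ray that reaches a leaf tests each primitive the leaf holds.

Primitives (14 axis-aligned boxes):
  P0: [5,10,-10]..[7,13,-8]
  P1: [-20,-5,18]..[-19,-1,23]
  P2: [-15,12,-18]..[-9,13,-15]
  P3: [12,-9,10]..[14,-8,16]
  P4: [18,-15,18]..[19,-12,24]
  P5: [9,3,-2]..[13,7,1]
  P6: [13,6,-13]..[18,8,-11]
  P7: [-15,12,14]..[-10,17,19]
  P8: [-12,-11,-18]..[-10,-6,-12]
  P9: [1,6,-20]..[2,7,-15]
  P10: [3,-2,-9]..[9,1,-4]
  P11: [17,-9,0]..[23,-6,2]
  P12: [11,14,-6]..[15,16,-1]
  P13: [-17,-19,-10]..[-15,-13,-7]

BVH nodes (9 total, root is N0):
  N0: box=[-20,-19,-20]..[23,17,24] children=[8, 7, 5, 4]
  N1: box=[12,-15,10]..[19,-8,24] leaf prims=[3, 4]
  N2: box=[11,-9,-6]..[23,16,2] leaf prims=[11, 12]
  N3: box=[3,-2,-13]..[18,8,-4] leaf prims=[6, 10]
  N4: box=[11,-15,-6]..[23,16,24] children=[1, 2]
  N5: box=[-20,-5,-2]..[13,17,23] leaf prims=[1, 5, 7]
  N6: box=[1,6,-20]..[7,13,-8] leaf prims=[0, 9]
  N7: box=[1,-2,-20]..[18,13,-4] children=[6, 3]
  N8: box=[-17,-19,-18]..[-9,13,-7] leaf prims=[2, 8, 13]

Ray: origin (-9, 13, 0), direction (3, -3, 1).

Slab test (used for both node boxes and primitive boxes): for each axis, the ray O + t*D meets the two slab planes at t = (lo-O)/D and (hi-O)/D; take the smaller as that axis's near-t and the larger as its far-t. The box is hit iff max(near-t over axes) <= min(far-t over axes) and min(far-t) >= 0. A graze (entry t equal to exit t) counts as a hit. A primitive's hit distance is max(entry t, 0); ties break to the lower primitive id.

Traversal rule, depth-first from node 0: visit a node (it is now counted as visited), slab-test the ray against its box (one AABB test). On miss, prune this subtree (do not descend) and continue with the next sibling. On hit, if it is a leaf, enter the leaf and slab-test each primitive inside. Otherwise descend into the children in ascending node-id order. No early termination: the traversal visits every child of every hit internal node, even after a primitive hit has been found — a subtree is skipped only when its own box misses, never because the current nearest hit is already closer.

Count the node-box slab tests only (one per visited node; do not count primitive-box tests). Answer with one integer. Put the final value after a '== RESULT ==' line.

Walk:
N0 x:[-11/3,32/3] y:[-4/3,32/3] z:[-20,24] -> hit [-4/3,32/3], descend [4, 5, 7, 8]
  N4 x:[20/3,32/3] y:[-1,28/3] z:[-6,24] -> hit [20/3,28/3], descend [1, 2]
    N1 x:[7,28/3] y:[7,28/3] z:[10,24] -> miss, prune
    N2 x:[20/3,32/3] y:[-1,22/3] z:[-6,2] -> miss, prune
  N5 x:[-11/3,22/3] y:[-4/3,6] z:[-2,23] -> hit [-4/3,6] leaf, test {P1(miss), P5(miss), P7(miss)}
  N7 x:[10/3,9] y:[0,5] z:[-20,-4] -> miss, prune
  N8 x:[-8/3,0] y:[0,32/3] z:[-18,-7] -> miss, prune

order=[0, 4, 1, 2, 5, 7, 8]  |boxes|=7  |leaves|=1  hit=miss

== RESULT ==
7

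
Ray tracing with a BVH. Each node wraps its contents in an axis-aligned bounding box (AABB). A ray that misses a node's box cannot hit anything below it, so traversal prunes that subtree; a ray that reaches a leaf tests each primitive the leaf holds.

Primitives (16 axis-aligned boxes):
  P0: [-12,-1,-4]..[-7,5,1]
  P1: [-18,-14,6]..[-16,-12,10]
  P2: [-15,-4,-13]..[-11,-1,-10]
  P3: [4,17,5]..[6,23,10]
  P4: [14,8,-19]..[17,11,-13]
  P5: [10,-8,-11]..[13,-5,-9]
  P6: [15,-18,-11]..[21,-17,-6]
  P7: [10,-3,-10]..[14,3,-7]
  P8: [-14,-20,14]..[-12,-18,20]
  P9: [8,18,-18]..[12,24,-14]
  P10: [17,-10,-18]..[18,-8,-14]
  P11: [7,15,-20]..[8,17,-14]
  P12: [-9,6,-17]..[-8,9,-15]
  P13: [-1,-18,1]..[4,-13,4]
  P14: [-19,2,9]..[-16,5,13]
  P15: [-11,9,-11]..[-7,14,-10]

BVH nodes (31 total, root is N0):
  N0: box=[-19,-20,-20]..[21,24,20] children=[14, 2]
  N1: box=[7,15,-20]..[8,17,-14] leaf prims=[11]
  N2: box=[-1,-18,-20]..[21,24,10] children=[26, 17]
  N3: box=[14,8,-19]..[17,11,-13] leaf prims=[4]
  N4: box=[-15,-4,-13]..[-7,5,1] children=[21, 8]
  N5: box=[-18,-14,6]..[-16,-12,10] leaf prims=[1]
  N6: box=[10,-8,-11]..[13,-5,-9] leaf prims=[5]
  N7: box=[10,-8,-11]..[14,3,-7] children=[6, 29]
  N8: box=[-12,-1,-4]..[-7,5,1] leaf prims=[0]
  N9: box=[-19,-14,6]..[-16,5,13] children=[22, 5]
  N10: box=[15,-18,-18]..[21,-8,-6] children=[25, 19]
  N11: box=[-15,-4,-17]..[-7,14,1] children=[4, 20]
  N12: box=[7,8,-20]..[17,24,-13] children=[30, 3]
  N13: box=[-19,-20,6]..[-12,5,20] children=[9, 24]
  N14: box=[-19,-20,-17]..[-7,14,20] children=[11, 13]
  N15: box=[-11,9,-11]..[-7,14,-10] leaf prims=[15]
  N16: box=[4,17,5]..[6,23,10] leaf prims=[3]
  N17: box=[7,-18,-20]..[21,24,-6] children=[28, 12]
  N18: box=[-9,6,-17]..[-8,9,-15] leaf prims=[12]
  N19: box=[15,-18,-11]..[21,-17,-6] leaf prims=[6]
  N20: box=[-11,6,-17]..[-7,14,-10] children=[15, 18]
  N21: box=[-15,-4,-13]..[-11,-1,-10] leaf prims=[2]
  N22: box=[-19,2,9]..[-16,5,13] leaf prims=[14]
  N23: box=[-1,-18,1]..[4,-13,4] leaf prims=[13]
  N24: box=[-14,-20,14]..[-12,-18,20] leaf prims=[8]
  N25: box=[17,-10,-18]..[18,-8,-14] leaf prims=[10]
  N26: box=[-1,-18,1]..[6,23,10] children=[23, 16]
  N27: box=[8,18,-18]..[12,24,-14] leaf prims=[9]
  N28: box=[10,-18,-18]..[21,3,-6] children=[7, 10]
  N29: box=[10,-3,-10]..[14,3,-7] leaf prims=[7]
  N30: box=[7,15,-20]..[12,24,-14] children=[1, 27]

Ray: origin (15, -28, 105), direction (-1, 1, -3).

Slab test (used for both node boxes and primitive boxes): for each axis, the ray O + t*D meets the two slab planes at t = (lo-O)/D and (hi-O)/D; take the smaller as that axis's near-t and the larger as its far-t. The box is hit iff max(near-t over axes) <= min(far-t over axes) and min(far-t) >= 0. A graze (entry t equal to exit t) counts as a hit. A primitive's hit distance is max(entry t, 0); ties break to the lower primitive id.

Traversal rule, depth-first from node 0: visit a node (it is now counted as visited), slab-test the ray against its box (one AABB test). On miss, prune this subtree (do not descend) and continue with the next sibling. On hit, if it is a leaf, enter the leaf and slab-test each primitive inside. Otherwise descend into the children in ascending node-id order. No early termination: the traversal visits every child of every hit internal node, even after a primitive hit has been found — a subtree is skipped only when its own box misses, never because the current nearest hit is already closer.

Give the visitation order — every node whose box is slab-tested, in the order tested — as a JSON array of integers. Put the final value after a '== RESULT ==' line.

Trace the traversal:
N0 x:[-6,34] y:[8,52] z:[85/3,125/3] -> hit [85/3,34], descend [2, 14]
  N2 x:[-6,16] y:[10,52] z:[95/3,125/3] -> miss, prune
  N14 x:[22,34] y:[8,42] z:[85/3,122/3] -> hit [85/3,34], descend [11, 13]
    N11 x:[22,30] y:[24,42] z:[104/3,122/3] -> miss, prune
    N13 x:[27,34] y:[8,33] z:[85/3,33] -> hit [85/3,33], descend [9, 24]
      N9 x:[31,34] y:[14,33] z:[92/3,33] -> hit [31,33], descend [5, 22]
        N5 x:[31,33] y:[14,16] z:[95/3,33] -> miss, prune
        N22 x:[31,34] y:[30,33] z:[92/3,32] -> hit [31,32] leaf, test {P14@t=31}
      N24 x:[27,29] y:[8,10] z:[85/3,91/3] -> miss, prune

Visited [0, 2, 14, 11, 13, 9, 5, 22, 24]. Tests: 9 box, 1 leaf. Nearest: P14.

== RESULT ==
[0, 2, 14, 11, 13, 9, 5, 22, 24]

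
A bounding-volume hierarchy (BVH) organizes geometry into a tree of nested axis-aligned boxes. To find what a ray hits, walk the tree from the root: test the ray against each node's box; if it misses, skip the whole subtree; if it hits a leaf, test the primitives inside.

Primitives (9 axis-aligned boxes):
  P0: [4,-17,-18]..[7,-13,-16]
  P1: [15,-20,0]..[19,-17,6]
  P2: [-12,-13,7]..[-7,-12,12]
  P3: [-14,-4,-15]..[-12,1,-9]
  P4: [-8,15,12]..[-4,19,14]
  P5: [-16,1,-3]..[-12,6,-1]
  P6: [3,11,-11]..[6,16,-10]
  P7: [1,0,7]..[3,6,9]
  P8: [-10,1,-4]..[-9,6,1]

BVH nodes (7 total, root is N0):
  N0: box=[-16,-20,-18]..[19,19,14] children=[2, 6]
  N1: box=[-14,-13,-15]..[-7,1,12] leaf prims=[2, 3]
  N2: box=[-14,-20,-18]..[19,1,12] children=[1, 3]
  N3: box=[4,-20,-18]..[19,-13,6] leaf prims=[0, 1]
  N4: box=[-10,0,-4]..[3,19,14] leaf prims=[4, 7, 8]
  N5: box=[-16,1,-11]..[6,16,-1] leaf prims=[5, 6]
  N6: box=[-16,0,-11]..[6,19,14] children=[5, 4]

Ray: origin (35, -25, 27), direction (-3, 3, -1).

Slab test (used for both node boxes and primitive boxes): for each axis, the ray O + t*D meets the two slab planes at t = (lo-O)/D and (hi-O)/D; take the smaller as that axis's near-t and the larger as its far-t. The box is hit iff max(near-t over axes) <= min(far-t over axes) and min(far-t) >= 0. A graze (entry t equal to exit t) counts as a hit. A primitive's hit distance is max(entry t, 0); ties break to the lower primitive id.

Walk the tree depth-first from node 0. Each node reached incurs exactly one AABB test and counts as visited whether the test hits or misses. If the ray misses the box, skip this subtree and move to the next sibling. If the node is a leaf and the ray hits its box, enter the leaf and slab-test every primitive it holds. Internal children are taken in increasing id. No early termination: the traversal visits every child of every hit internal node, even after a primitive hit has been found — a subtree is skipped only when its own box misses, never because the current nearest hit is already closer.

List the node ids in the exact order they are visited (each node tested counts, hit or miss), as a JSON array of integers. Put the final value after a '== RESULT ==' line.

Walk:
N0 x:[16/3,17] y:[5/3,44/3] z:[13,45] -> hit [13,44/3], descend [2, 6]
  N2 x:[16/3,49/3] y:[5/3,26/3] z:[15,45] -> miss, prune
  N6 x:[29/3,17] y:[25/3,44/3] z:[13,38] -> hit [13,44/3], descend [4, 5]
    N4 x:[32/3,15] y:[25/3,44/3] z:[13,31] -> hit [13,44/3] leaf, test {P4@t=40/3, P7(miss), P8(miss)}
    N5 x:[29/3,17] y:[26/3,41/3] z:[28,38] -> miss, prune

order=[0, 2, 6, 4, 5]  |boxes|=5  |leaves|=1  hit=P4

== RESULT ==
[0, 2, 6, 4, 5]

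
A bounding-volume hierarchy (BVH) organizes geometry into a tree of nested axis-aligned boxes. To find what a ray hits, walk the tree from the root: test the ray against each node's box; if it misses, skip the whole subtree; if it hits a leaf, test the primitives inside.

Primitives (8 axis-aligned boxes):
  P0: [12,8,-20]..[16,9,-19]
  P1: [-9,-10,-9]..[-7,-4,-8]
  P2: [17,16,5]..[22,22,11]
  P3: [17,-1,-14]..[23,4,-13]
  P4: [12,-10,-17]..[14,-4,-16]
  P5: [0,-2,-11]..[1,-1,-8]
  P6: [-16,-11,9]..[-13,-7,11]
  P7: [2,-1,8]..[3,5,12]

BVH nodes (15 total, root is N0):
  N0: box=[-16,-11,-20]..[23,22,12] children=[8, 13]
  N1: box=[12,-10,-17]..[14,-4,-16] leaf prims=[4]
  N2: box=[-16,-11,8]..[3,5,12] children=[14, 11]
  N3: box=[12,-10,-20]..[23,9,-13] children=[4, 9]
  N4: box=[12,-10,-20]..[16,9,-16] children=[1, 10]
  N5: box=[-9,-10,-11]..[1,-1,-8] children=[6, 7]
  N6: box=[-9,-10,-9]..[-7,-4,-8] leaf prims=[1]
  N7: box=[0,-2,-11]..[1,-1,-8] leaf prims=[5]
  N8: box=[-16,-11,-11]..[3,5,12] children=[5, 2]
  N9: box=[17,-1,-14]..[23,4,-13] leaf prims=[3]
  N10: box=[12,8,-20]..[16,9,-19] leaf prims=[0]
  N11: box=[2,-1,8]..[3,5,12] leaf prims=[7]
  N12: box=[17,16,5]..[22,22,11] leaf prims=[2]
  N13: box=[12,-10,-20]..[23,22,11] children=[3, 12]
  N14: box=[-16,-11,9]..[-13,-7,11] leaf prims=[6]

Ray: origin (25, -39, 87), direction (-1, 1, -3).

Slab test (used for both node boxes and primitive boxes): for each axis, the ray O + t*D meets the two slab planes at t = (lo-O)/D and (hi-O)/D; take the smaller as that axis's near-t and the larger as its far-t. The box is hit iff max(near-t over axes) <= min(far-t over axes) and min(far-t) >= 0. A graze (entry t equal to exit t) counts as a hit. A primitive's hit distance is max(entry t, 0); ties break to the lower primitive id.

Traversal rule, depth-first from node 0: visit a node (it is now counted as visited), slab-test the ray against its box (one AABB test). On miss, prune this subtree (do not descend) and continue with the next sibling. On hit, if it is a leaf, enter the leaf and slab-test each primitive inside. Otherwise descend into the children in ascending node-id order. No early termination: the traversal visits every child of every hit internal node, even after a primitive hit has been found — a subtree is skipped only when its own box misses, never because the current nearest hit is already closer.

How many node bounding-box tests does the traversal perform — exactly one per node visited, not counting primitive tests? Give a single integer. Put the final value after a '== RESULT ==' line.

Trace the traversal:
N0 x:[2,41] y:[28,61] z:[25,107/3] -> hit [28,107/3], descend [8, 13]
  N8 x:[22,41] y:[28,44] z:[25,98/3] -> hit [28,98/3], descend [2, 5]
    N2 x:[22,41] y:[28,44] z:[25,79/3] -> miss, prune
    N5 x:[24,34] y:[29,38] z:[95/3,98/3] -> hit [95/3,98/3], descend [6, 7]
      N6 x:[32,34] y:[29,35] z:[95/3,32] -> hit [32,32] leaf, test {P1@t=32}
      N7 x:[24,25] y:[37,38] z:[95/3,98/3] -> miss, prune
  N13 x:[2,13] y:[29,61] z:[76/3,107/3] -> miss, prune

Visited [0, 8, 2, 5, 6, 7, 13]. Tests: 7 box, 1 leaf. Nearest: P1.

== RESULT ==
7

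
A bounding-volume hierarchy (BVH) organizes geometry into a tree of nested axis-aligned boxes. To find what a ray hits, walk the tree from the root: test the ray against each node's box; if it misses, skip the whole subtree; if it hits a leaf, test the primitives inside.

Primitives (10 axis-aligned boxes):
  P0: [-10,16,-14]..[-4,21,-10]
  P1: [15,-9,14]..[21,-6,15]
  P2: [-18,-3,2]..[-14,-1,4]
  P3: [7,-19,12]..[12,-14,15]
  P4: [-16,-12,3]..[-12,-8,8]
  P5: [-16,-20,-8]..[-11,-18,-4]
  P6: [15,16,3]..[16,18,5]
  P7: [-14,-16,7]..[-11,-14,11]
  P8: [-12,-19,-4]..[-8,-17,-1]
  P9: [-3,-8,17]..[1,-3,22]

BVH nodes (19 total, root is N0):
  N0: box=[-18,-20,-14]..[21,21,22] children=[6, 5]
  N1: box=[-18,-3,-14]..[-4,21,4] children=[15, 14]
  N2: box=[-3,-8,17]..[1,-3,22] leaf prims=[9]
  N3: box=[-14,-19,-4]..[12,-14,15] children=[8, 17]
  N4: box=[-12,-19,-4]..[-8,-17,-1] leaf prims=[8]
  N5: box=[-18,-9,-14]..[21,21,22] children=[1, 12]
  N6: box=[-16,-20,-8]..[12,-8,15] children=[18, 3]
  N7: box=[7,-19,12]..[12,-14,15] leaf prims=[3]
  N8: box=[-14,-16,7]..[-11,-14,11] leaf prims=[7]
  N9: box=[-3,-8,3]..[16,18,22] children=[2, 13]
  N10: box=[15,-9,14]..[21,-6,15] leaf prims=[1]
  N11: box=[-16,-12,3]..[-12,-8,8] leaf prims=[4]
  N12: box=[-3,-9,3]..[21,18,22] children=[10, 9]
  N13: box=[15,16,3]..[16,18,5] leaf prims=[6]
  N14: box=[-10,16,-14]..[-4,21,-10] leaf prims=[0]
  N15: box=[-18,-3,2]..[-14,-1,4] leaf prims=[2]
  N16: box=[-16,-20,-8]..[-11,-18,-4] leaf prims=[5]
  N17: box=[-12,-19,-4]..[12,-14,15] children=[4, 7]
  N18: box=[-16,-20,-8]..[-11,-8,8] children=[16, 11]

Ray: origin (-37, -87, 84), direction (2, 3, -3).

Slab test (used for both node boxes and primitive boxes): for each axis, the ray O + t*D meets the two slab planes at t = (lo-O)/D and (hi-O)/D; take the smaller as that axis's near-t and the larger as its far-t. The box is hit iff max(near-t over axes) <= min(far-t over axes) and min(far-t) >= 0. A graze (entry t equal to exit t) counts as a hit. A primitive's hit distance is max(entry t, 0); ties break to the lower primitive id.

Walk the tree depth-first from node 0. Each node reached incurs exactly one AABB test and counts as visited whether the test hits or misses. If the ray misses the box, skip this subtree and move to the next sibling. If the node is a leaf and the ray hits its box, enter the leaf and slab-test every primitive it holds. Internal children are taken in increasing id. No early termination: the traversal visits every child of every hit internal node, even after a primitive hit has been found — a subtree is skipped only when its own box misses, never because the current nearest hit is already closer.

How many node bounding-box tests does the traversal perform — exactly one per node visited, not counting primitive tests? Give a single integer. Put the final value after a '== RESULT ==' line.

Walk:
N0 x:[19/2,29] y:[67/3,36] z:[62/3,98/3] -> hit [67/3,29], descend [5, 6]
  N5 x:[19/2,29] y:[26,36] z:[62/3,98/3] -> hit [26,29], descend [1, 12]
    N1 x:[19/2,33/2] y:[28,36] z:[80/3,98/3] -> miss, prune
    N12 x:[17,29] y:[26,35] z:[62/3,27] -> hit [26,27], descend [9, 10]
      N9 x:[17,53/2] y:[79/3,35] z:[62/3,27] -> hit [79/3,53/2], descend [2, 13]
        N2 x:[17,19] y:[79/3,28] z:[62/3,67/3] -> miss, prune
        N13 x:[26,53/2] y:[103/3,35] z:[79/3,27] -> miss, prune
      N10 x:[26,29] y:[26,27] z:[23,70/3] -> miss, prune
  N6 x:[21/2,49/2] y:[67/3,79/3] z:[23,92/3] -> hit [23,49/2], descend [3, 18]
    N3 x:[23/2,49/2] y:[68/3,73/3] z:[23,88/3] -> hit [23,73/3], descend [8, 17]
      N8 x:[23/2,13] y:[71/3,73/3] z:[73/3,77/3] -> miss, prune
      N17 x:[25/2,49/2] y:[68/3,73/3] z:[23,88/3] -> hit [23,73/3], descend [4, 7]
        N4 x:[25/2,29/2] y:[68/3,70/3] z:[85/3,88/3] -> miss, prune
        N7 x:[22,49/2] y:[68/3,73/3] z:[23,24] -> hit [23,24] leaf, test {P3@t=23}
    N18 x:[21/2,13] y:[67/3,79/3] z:[76/3,92/3] -> miss, prune

order=[0, 5, 1, 12, 9, 2, 13, 10, 6, 3, 8, 17, 4, 7, 18]  |boxes|=15  |leaves|=1  hit=P3

== RESULT ==
15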